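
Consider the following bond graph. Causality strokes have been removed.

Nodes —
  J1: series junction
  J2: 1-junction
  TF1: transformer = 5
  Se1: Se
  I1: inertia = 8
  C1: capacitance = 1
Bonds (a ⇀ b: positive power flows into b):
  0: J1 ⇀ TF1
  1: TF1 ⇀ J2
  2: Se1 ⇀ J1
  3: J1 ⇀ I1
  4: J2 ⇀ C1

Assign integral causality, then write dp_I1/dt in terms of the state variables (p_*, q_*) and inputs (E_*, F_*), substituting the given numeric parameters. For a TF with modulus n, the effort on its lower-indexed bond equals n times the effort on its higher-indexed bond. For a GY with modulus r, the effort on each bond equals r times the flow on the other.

dp_I1/dt = E_Se1 - 5*q_C1

#2 |J1  (source Se1 imposes e)
#3 |I1  (I1 outputs flow p/I1)
#0 |J1  (J1: bond 3 brought flow, rest push out)
#1 |TF1  (TF1 one-in-one-out from 0)
#4 |J2  (J2 flow already set via bond 1)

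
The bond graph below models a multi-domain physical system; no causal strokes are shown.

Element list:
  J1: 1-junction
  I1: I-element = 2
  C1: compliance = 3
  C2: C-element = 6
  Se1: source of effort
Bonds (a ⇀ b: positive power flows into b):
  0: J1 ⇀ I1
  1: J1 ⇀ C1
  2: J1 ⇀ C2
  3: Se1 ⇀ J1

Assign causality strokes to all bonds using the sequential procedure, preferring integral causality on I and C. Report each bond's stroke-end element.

β3 stroke→J1  (Se1: effort source, stroke at far end)
β0 stroke→I1  (I1 integral (f out))
β1 stroke→J1  (J1 flow already set via bond 0)
β2 stroke→J1  (J1 flow already set via bond 0)

b0 |I1
b1 |J1
b2 |J1
b3 |J1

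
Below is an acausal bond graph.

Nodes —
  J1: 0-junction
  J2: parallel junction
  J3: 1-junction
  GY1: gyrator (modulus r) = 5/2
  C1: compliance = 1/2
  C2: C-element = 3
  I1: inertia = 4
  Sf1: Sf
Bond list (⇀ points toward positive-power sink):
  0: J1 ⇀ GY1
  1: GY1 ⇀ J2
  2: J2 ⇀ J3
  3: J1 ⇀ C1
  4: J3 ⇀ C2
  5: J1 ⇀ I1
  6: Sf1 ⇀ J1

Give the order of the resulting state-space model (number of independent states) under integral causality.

#6 |Sf1  (Sf1: flow source, stroke at near end)
#3 |J1  (C1: C, integral causality)
#0 |GY1  (0-jn J1 has e-setter on 3)
#5 |I1  (J1: bond 3 brought effort, rest push out)
#1 |GY1  (GY1 both-in/both-out from 0)
#2 |J2  (closing 0-jn rule on J2)
#4 |J3  (1-jn J3 has f-setter on 2)

3  (C1, C2, I1 all integral)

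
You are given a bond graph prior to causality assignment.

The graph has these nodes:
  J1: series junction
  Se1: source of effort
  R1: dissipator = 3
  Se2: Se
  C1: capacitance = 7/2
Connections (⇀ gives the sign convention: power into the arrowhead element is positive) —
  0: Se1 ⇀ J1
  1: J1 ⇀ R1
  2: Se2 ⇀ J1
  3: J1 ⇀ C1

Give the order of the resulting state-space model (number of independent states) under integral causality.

1  (C1 all integral)

β0 stroke→J1  (source Se1 imposes e)
β2 stroke→J1  (Se2 (Se) sets effort on bond)
β3 stroke→J1  (C1: C, integral causality)
β1 stroke→R1  (J1: last free bond brings flow in)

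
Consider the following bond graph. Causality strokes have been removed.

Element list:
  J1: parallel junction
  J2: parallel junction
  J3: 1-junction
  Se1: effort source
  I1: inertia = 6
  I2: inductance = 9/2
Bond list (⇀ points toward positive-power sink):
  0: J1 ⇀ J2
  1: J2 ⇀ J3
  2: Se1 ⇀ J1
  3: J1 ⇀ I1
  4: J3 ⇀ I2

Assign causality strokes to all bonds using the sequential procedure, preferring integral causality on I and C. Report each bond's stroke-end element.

bond 2 →J1  (source Se1 imposes e)
bond 0 →J2  (common-e at J1 fixed by 2)
bond 3 →I1  (J1 effort already set via bond 2)
bond 1 →J3  (J2: bond 0 brought effort, rest push out)
bond 4 →I2  (only one flow-in slot at J3)

#0 stroke at J2
#1 stroke at J3
#2 stroke at J1
#3 stroke at I1
#4 stroke at I2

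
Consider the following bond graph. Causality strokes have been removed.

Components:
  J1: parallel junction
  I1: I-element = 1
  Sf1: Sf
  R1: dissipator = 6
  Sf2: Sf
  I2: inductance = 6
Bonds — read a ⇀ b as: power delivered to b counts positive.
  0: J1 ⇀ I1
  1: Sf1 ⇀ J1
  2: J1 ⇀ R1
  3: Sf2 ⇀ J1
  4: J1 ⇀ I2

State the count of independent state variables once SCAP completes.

b1 stroke→Sf1  (Sf1: flow source, stroke at near end)
b3 stroke→Sf2  (Sf2 fixes flow; stroke at Sf2)
b0 stroke→I1  (I1 integral (f out))
b4 stroke→I2  (prefer integral on I2)
b2 stroke→J1  (J1 needs exactly one e-in)

2  (I1, I2 all integral)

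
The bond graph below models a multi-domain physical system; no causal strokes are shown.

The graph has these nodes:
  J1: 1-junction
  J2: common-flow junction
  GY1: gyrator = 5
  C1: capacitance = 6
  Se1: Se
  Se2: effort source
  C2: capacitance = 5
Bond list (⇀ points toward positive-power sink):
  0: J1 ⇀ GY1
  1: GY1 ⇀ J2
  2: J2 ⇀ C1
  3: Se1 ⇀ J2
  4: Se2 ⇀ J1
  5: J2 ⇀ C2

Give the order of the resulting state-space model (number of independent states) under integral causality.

2  (C1, C2 all integral)

bond 3 |J2  (source Se1 imposes e)
bond 4 |J1  (Se2 fixes effort; stroke away)
bond 0 |GY1  (only one flow-in slot at J1)
bond 1 |GY1  (through GY1, causality inverts; strokes same side of GY1)
bond 2 |J2  (common-f at J2 fixed by 1)
bond 5 |J2  (1-jn J2 has f-setter on 1)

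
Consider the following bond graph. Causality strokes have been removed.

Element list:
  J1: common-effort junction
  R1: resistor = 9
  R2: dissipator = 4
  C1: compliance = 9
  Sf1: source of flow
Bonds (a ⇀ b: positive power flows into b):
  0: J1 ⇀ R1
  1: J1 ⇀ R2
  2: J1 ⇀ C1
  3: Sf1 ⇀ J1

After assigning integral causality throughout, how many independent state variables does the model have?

1  (C1 all integral)

b3 |Sf1  (source Sf1 imposes f)
b2 |J1  (C1 integral (e out))
b0 |R1  (J1: bond 2 brought effort, rest push out)
b1 |R2  (0-jn J1 has e-setter on 2)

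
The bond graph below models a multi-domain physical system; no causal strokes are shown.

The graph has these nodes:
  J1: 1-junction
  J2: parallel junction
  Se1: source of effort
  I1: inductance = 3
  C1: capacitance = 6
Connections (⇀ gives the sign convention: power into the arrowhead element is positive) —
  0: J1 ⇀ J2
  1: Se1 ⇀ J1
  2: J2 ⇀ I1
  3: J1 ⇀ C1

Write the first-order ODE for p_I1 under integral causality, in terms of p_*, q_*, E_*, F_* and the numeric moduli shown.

bond 1 stroke→J1  (source Se1 imposes e)
bond 2 stroke→I1  (prefer integral on I1)
bond 0 stroke→J2  (J2: last free bond brings effort in)
bond 3 stroke→J1  (1-jn J1 has f-setter on 0)

dp_I1/dt = E_Se1 - q_C1/6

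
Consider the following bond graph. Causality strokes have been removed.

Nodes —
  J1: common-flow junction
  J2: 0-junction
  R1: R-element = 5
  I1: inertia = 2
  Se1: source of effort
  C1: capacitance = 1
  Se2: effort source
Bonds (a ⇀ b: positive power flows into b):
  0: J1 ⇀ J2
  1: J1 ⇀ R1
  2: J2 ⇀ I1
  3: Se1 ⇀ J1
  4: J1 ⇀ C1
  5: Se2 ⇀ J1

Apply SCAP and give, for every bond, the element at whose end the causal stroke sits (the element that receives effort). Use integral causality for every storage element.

β3 |J1  (Se1 (Se) sets effort on bond)
β5 |J1  (Se2: effort source, stroke at far end)
β2 |I1  (I1 integral (f out))
β0 |J2  (only one effort-in slot at J2)
β1 |J1  (1-jn J1 has f-setter on 0)
β4 |J1  (J1: bond 0 brought flow, rest push out)

bond 0 stroke at J2
bond 1 stroke at J1
bond 2 stroke at I1
bond 3 stroke at J1
bond 4 stroke at J1
bond 5 stroke at J1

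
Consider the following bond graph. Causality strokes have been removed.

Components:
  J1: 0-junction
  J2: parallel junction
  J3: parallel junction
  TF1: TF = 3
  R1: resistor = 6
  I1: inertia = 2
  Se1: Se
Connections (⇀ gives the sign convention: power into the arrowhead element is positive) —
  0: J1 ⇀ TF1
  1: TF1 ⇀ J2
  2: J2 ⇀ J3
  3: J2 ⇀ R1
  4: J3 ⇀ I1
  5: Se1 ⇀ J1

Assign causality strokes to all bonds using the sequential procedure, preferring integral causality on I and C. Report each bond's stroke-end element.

b0 stroke at TF1
b1 stroke at J2
b2 stroke at J3
b3 stroke at R1
b4 stroke at I1
b5 stroke at J1

#5 stroke→J1  (Se1 fixes effort; stroke away)
#0 stroke→TF1  (J1: bond 5 brought effort, rest push out)
#1 stroke→J2  (TF1 one-in-one-out from 0)
#2 stroke→J3  (J2: bond 1 brought effort, rest push out)
#3 stroke→R1  (J2 effort already set via bond 1)
#4 stroke→I1  (J3 effort already set via bond 2)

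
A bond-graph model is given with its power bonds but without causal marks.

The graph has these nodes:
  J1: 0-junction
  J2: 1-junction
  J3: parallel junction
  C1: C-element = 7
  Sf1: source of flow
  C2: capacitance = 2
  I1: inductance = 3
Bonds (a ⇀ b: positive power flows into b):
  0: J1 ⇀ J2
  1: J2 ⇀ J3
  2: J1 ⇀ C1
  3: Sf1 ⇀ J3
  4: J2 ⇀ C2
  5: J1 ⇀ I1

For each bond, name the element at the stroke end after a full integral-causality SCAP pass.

b0 stroke at J2
b1 stroke at J3
b2 stroke at J1
b3 stroke at Sf1
b4 stroke at J2
b5 stroke at I1

#3 stroke at Sf1  (Sf1: flow source, stroke at near end)
#1 stroke at J3  (closing 0-jn rule on J3)
#0 stroke at J2  (J2 flow already set via bond 1)
#4 stroke at J2  (J2: bond 1 brought flow, rest push out)
#2 stroke at J1  (C1: C, integral causality)
#5 stroke at I1  (0-jn J1 has e-setter on 2)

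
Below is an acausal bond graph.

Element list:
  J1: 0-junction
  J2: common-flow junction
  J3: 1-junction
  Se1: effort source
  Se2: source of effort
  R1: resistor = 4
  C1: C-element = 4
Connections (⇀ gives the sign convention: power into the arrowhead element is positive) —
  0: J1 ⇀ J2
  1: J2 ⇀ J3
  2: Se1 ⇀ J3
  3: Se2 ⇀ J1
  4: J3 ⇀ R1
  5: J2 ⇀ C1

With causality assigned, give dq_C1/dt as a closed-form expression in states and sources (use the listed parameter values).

dq_C1/dt = E_Se1/4 + E_Se2/4 - q_C1/16

#2 |J3  (Se1 (Se) sets effort on bond)
#3 |J1  (source Se2 imposes e)
#0 |J2  (0-jn J1 has e-setter on 3)
#5 |J2  (C1 outputs effort q/C1)
#1 |J3  (closing 1-jn rule on J2)
#4 |R1  (J3 needs exactly one f-in)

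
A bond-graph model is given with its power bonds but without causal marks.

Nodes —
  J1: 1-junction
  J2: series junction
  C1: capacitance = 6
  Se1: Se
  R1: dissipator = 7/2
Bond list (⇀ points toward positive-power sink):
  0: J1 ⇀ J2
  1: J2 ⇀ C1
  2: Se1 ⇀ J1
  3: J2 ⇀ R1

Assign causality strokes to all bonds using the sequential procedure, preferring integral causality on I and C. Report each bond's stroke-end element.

bond 0 |J2
bond 1 |J2
bond 2 |J1
bond 3 |R1

β2 |J1  (Se1 (Se) sets effort on bond)
β0 |J2  (only one flow-in slot at J1)
β1 |J2  (C1: C, integral causality)
β3 |R1  (J2 needs exactly one f-in)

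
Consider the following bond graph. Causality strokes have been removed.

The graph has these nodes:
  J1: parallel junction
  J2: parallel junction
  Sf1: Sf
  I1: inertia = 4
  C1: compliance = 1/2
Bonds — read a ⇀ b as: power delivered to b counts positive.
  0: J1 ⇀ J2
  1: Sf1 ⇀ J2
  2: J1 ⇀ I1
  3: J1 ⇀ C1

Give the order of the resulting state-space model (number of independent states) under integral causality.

2  (C1, I1 all integral)

bond 1 stroke→Sf1  (Sf1: flow source, stroke at near end)
bond 0 stroke→J2  (only one effort-in slot at J2)
bond 2 stroke→I1  (I1 outputs flow p/I1)
bond 3 stroke→J1  (only one effort-in slot at J1)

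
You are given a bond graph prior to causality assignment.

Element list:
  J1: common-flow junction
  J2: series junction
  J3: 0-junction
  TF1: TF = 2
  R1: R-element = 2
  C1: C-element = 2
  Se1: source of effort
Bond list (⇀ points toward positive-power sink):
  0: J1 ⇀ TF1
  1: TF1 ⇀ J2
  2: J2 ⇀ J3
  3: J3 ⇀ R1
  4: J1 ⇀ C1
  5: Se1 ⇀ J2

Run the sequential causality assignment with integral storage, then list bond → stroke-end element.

β0 |TF1
β1 |J2
β2 |J3
β3 |R1
β4 |J1
β5 |J2

#5 stroke at J2  (source Se1 imposes e)
#4 stroke at J1  (C1 integral (e out))
#0 stroke at TF1  (J1 needs exactly one f-in)
#1 stroke at J2  (TF1: transformer flips bond 0)
#2 stroke at J3  (J2: last free bond brings flow in)
#3 stroke at R1  (0-jn J3 has e-setter on 2)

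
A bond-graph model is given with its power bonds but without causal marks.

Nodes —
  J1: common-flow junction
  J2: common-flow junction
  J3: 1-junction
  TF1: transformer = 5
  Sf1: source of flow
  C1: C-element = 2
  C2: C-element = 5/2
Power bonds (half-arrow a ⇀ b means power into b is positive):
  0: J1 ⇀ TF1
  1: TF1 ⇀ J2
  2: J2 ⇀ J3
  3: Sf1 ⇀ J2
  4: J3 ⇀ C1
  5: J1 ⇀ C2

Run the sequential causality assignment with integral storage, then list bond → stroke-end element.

b3 |Sf1  (Sf1 (Sf) sets flow on bond)
b1 |J2  (common-f at J2 fixed by 3)
b2 |J2  (1-jn J2 has f-setter on 3)
b4 |J3  (J3: bond 2 brought flow, rest push out)
b0 |TF1  (TF1: transformer flips bond 1)
b5 |J1  (J1 flow already set via bond 0)

bond 0 →TF1
bond 1 →J2
bond 2 →J2
bond 3 →Sf1
bond 4 →J3
bond 5 →J1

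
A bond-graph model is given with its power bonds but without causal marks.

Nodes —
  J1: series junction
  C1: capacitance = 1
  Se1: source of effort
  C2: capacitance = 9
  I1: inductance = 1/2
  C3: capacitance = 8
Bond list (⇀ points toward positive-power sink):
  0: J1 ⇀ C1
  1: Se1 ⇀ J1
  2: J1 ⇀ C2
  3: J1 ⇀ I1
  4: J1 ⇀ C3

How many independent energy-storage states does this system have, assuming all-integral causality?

4  (C1, C2, C3, I1 all integral)

#1 stroke→J1  (Se1 (Se) sets effort on bond)
#0 stroke→J1  (C1: C, integral causality)
#2 stroke→J1  (C2: C, integral causality)
#3 stroke→I1  (I1 outputs flow p/I1)
#4 stroke→J1  (1-jn J1 has f-setter on 3)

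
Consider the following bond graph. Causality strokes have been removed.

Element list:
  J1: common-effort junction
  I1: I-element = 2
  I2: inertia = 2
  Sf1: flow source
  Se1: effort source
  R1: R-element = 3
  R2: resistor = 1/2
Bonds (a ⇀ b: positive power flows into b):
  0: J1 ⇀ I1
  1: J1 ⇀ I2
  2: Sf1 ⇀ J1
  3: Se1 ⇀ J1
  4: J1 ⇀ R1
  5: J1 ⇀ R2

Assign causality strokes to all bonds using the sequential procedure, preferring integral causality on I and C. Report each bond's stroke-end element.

β0 stroke at I1
β1 stroke at I2
β2 stroke at Sf1
β3 stroke at J1
β4 stroke at R1
β5 stroke at R2

b2 stroke→Sf1  (Sf1 (Sf) sets flow on bond)
b3 stroke→J1  (source Se1 imposes e)
b0 stroke→I1  (J1: bond 3 brought effort, rest push out)
b1 stroke→I2  (J1 effort already set via bond 3)
b4 stroke→R1  (J1: bond 3 brought effort, rest push out)
b5 stroke→R2  (J1 effort already set via bond 3)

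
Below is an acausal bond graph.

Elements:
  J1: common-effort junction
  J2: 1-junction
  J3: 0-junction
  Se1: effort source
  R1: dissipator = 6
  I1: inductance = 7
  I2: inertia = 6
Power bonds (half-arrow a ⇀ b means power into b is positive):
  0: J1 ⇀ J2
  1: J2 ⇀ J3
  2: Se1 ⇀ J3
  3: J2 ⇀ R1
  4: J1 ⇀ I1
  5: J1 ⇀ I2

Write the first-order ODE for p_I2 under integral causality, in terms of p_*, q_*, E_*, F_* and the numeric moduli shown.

dp_I2/dt = E_Se1 - 6*p_I1/7 - p_I2

bond 2 stroke→J3  (Se1: effort source, stroke at far end)
bond 1 stroke→J2  (J3: bond 2 brought effort, rest push out)
bond 4 stroke→I1  (prefer integral on I1)
bond 5 stroke→I2  (I2 integral (f out))
bond 0 stroke→J1  (closing 0-jn rule on J1)
bond 3 stroke→J2  (J2 flow already set via bond 0)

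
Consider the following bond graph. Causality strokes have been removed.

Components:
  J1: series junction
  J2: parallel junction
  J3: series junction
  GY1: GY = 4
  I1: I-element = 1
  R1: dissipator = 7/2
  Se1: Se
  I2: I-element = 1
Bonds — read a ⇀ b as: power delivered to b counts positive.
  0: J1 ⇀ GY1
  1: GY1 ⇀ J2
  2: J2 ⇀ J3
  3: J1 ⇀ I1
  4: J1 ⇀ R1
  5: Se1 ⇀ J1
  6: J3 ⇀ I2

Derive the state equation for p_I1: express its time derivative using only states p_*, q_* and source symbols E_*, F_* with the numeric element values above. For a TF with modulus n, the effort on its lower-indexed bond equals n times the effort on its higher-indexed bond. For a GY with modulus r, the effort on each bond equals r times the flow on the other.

β5 |J1  (source Se1 imposes e)
β3 |I1  (I1: I, integral causality)
β0 |J1  (1-jn J1 has f-setter on 3)
β4 |J1  (J1: bond 3 brought flow, rest push out)
β1 |J2  (GY GY1: same side as bond 0)
β2 |J3  (J2: bond 1 brought effort, rest push out)
β6 |I2  (closing 1-jn rule on J3)

dp_I1/dt = E_Se1 - 7*p_I1/2 - 4*p_I2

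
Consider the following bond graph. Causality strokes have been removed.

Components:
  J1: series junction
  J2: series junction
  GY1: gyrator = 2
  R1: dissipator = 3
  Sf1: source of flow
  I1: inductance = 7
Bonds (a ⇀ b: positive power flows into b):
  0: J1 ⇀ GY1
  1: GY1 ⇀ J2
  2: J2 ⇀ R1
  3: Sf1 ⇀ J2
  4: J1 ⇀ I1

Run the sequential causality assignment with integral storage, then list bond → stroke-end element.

bond 0 |J1
bond 1 |J2
bond 2 |J2
bond 3 |Sf1
bond 4 |I1

#3 stroke at Sf1  (Sf1 (Sf) sets flow on bond)
#1 stroke at J2  (J2 flow already set via bond 3)
#2 stroke at J2  (J2: bond 3 brought flow, rest push out)
#0 stroke at J1  (through GY1, causality inverts; strokes same side of GY1)
#4 stroke at I1  (J1 needs exactly one f-in)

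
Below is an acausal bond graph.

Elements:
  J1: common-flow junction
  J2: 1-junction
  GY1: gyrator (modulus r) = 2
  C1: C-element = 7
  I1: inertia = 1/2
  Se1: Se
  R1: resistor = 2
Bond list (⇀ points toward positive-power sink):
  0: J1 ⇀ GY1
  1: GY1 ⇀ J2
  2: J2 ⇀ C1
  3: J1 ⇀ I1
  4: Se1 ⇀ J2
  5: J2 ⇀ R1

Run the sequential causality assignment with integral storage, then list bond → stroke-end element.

#4 stroke at J2  (Se1 fixes effort; stroke away)
#2 stroke at J2  (prefer integral on C1)
#3 stroke at I1  (I1 outputs flow p/I1)
#0 stroke at J1  (J1 flow already set via bond 3)
#1 stroke at J2  (GY GY1: same side as bond 0)
#5 stroke at R1  (J2: last free bond brings flow in)

#0 stroke→J1
#1 stroke→J2
#2 stroke→J2
#3 stroke→I1
#4 stroke→J2
#5 stroke→R1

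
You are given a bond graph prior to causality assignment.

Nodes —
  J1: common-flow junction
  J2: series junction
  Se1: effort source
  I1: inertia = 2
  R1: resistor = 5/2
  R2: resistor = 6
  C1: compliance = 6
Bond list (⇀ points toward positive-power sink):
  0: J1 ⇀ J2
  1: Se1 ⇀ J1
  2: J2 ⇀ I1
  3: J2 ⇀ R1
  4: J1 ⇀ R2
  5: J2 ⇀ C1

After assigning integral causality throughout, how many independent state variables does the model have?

2  (C1, I1 all integral)

b1 →J1  (Se1 (Se) sets effort on bond)
b2 →I1  (prefer integral on I1)
b0 →J2  (J2 flow already set via bond 2)
b3 →J2  (1-jn J2 has f-setter on 2)
b5 →J2  (1-jn J2 has f-setter on 2)
b4 →J1  (1-jn J1 has f-setter on 0)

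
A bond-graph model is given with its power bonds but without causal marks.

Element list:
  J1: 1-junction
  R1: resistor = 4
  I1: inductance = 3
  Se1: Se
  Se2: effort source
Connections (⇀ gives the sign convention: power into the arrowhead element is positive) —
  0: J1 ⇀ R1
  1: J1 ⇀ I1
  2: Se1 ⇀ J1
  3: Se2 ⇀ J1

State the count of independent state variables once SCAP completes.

1  (I1 all integral)

β2 stroke→J1  (Se1: effort source, stroke at far end)
β3 stroke→J1  (Se2 (Se) sets effort on bond)
β1 stroke→I1  (I1 outputs flow p/I1)
β0 stroke→J1  (common-f at J1 fixed by 1)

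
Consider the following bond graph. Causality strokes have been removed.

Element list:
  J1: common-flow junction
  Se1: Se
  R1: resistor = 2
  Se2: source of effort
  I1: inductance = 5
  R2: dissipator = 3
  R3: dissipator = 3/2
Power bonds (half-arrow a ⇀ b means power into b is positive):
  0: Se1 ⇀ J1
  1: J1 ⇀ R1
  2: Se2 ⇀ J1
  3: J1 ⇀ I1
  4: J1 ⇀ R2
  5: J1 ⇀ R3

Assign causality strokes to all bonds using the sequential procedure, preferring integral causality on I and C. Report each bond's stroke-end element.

β0 stroke→J1  (Se1 (Se) sets effort on bond)
β2 stroke→J1  (Se2 (Se) sets effort on bond)
β3 stroke→I1  (I1: I, integral causality)
β1 stroke→J1  (1-jn J1 has f-setter on 3)
β4 stroke→J1  (1-jn J1 has f-setter on 3)
β5 stroke→J1  (common-f at J1 fixed by 3)

β0 stroke at J1
β1 stroke at J1
β2 stroke at J1
β3 stroke at I1
β4 stroke at J1
β5 stroke at J1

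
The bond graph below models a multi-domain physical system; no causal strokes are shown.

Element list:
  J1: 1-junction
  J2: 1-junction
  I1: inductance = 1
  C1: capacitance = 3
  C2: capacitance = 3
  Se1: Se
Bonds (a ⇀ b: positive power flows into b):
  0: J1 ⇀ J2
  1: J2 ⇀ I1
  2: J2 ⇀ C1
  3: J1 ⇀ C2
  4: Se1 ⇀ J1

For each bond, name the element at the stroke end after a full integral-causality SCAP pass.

β4 →J1  (Se1: effort source, stroke at far end)
β1 →I1  (I1 outputs flow p/I1)
β0 →J2  (1-jn J2 has f-setter on 1)
β2 →J2  (1-jn J2 has f-setter on 1)
β3 →J1  (J1: bond 0 brought flow, rest push out)

bond 0 →J2
bond 1 →I1
bond 2 →J2
bond 3 →J1
bond 4 →J1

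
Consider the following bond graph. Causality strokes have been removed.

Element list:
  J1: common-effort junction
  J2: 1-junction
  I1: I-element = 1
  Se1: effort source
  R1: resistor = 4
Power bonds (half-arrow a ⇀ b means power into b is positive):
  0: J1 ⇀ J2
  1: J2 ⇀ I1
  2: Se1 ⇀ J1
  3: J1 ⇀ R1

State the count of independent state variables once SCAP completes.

#2 →J1  (Se1 fixes effort; stroke away)
#0 →J2  (common-e at J1 fixed by 2)
#3 →R1  (J1 effort already set via bond 2)
#1 →I1  (J2: last free bond brings flow in)

1  (I1 all integral)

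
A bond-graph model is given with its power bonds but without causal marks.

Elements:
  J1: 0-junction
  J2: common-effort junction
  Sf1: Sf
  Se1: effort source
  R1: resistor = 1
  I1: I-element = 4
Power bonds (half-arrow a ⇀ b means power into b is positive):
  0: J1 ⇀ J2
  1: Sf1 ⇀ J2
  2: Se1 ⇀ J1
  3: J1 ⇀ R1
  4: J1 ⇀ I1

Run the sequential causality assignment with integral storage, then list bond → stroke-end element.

bond 1 →Sf1  (Sf1: flow source, stroke at near end)
bond 2 →J1  (Se1 fixes effort; stroke away)
bond 0 →J2  (J1: bond 2 brought effort, rest push out)
bond 3 →R1  (J1: bond 2 brought effort, rest push out)
bond 4 →I1  (common-e at J1 fixed by 2)

β0 stroke at J2
β1 stroke at Sf1
β2 stroke at J1
β3 stroke at R1
β4 stroke at I1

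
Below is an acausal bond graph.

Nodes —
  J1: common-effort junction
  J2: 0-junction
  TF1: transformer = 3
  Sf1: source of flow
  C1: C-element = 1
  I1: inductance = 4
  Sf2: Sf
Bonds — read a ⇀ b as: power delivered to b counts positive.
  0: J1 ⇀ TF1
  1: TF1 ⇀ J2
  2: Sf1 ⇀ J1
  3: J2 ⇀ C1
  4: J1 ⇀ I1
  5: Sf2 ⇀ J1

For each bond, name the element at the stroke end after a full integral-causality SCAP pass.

#0 |J1
#1 |TF1
#2 |Sf1
#3 |J2
#4 |I1
#5 |Sf2

bond 2 |Sf1  (Sf1: flow source, stroke at near end)
bond 5 |Sf2  (Sf2: flow source, stroke at near end)
bond 3 |J2  (C1: C, integral causality)
bond 1 |TF1  (common-e at J2 fixed by 3)
bond 0 |J1  (TF1 one-in-one-out from 1)
bond 4 |I1  (J1: bond 0 brought effort, rest push out)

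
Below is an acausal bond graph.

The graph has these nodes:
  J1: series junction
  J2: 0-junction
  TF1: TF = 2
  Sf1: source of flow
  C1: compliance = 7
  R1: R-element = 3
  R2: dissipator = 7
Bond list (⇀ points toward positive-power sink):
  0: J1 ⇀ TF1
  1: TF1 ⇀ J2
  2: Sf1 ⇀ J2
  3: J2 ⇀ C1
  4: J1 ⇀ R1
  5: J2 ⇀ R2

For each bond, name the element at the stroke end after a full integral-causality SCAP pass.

bond 2 |Sf1  (Sf1: flow source, stroke at near end)
bond 3 |J2  (C1 integral (e out))
bond 1 |TF1  (J2 effort already set via bond 3)
bond 5 |R2  (common-e at J2 fixed by 3)
bond 0 |J1  (TF1 one-in-one-out from 1)
bond 4 |R1  (closing 1-jn rule on J1)

bond 0 →J1
bond 1 →TF1
bond 2 →Sf1
bond 3 →J2
bond 4 →R1
bond 5 →R2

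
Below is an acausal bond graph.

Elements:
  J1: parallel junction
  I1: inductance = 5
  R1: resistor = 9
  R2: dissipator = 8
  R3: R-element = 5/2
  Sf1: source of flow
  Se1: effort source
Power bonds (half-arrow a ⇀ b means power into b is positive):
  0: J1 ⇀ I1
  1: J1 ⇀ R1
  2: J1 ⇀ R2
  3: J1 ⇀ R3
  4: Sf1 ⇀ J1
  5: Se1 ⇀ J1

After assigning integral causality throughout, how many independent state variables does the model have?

1  (I1 all integral)

β4 stroke at Sf1  (Sf1 fixes flow; stroke at Sf1)
β5 stroke at J1  (Se1: effort source, stroke at far end)
β0 stroke at I1  (0-jn J1 has e-setter on 5)
β1 stroke at R1  (0-jn J1 has e-setter on 5)
β2 stroke at R2  (J1 effort already set via bond 5)
β3 stroke at R3  (J1 effort already set via bond 5)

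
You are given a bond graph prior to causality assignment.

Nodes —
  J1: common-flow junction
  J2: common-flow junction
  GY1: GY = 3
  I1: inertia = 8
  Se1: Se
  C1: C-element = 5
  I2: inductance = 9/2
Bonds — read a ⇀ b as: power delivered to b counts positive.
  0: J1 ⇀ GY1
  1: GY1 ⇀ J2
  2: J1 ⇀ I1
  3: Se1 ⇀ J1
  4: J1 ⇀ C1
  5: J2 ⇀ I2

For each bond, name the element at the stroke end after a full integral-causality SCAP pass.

#3 stroke at J1  (Se1: effort source, stroke at far end)
#2 stroke at I1  (I1 integral (f out))
#0 stroke at J1  (1-jn J1 has f-setter on 2)
#4 stroke at J1  (1-jn J1 has f-setter on 2)
#1 stroke at J2  (GY1: gyrator matches bond 0)
#5 stroke at I2  (J2: last free bond brings flow in)

bond 0 stroke→J1
bond 1 stroke→J2
bond 2 stroke→I1
bond 3 stroke→J1
bond 4 stroke→J1
bond 5 stroke→I2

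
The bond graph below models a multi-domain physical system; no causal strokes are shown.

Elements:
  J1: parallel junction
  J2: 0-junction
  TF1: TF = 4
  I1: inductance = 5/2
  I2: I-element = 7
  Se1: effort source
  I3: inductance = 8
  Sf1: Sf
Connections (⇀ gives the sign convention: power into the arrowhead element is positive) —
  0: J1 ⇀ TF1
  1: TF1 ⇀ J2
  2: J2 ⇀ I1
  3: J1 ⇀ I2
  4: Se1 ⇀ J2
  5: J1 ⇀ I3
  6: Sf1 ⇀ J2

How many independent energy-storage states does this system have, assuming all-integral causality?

b4 |J2  (source Se1 imposes e)
b6 |Sf1  (Sf1: flow source, stroke at near end)
b1 |TF1  (J2: bond 4 brought effort, rest push out)
b2 |I1  (J2: bond 4 brought effort, rest push out)
b0 |J1  (TF1 one-in-one-out from 1)
b3 |I2  (J1 effort already set via bond 0)
b5 |I3  (J1 effort already set via bond 0)

3  (I1, I2, I3 all integral)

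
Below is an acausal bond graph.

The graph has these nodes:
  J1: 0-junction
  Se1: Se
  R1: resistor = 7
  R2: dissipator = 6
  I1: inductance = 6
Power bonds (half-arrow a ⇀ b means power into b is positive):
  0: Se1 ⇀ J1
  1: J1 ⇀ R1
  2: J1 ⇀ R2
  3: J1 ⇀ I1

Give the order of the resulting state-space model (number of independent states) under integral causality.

b0 →J1  (Se1: effort source, stroke at far end)
b1 →R1  (J1: bond 0 brought effort, rest push out)
b2 →R2  (J1: bond 0 brought effort, rest push out)
b3 →I1  (common-e at J1 fixed by 0)

1  (I1 all integral)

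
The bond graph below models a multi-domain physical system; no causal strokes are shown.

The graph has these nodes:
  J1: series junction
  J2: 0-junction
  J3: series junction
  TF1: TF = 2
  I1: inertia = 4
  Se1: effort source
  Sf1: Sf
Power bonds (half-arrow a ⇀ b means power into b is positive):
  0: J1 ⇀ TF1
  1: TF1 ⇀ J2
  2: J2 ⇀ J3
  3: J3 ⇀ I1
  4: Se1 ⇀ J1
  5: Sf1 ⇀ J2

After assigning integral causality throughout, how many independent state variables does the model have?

1  (I1 all integral)

bond 4 |J1  (Se1: effort source, stroke at far end)
bond 5 |Sf1  (source Sf1 imposes f)
bond 0 |TF1  (J1 needs exactly one f-in)
bond 1 |J2  (TF1: transformer flips bond 0)
bond 2 |J3  (J2: bond 1 brought effort, rest push out)
bond 3 |I1  (J3 needs exactly one f-in)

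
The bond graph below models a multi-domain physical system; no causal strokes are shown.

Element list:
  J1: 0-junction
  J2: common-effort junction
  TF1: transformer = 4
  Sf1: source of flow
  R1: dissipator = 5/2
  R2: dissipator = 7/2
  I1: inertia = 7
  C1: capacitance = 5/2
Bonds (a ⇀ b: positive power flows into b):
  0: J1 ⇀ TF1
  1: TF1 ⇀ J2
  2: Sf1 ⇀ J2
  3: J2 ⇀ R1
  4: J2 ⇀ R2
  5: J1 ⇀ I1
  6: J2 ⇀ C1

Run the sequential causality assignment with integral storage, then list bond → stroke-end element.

#0 stroke at J1
#1 stroke at TF1
#2 stroke at Sf1
#3 stroke at R1
#4 stroke at R2
#5 stroke at I1
#6 stroke at J2

b2 →Sf1  (Sf1: flow source, stroke at near end)
b5 →I1  (I1: I, integral causality)
b0 →J1  (J1 needs exactly one e-in)
b1 →TF1  (TF1 one-in-one-out from 0)
b6 →J2  (prefer integral on C1)
b3 →R1  (0-jn J2 has e-setter on 6)
b4 →R2  (0-jn J2 has e-setter on 6)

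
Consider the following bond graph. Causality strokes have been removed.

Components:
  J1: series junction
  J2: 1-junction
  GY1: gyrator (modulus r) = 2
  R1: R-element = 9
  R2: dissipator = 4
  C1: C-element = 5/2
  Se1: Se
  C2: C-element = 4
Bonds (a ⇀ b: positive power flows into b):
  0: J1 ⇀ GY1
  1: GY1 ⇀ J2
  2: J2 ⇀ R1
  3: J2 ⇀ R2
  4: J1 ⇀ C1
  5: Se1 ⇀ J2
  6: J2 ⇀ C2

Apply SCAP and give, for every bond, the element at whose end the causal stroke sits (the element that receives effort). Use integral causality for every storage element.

#0 |GY1
#1 |GY1
#2 |J2
#3 |J2
#4 |J1
#5 |J2
#6 |J2

b5 |J2  (Se1 fixes effort; stroke away)
b4 |J1  (prefer integral on C1)
b0 |GY1  (only one flow-in slot at J1)
b1 |GY1  (through GY1, causality inverts; strokes same side of GY1)
b2 |J2  (J2 flow already set via bond 1)
b3 |J2  (J2 flow already set via bond 1)
b6 |J2  (J2: bond 1 brought flow, rest push out)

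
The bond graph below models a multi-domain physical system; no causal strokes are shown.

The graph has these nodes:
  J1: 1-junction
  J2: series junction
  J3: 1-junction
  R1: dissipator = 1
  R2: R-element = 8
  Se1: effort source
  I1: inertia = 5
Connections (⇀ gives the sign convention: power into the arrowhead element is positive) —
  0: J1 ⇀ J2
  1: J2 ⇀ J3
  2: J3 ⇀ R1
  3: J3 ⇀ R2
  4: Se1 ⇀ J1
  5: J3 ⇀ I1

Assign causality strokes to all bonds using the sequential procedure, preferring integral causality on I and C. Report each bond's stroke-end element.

bond 4 |J1  (Se1 (Se) sets effort on bond)
bond 0 |J2  (J1: last free bond brings flow in)
bond 1 |J3  (only one flow-in slot at J2)
bond 5 |I1  (I1 outputs flow p/I1)
bond 2 |J3  (J3: bond 5 brought flow, rest push out)
bond 3 |J3  (J3 flow already set via bond 5)

β0 stroke at J2
β1 stroke at J3
β2 stroke at J3
β3 stroke at J3
β4 stroke at J1
β5 stroke at I1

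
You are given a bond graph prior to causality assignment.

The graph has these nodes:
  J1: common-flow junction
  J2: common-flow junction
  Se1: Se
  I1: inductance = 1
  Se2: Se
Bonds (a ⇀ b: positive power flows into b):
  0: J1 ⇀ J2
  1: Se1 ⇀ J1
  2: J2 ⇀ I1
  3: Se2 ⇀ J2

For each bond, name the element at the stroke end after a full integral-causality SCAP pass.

bond 1 →J1  (source Se1 imposes e)
bond 3 →J2  (Se2 (Se) sets effort on bond)
bond 0 →J2  (J1 needs exactly one f-in)
bond 2 →I1  (J2: last free bond brings flow in)

b0 |J2
b1 |J1
b2 |I1
b3 |J2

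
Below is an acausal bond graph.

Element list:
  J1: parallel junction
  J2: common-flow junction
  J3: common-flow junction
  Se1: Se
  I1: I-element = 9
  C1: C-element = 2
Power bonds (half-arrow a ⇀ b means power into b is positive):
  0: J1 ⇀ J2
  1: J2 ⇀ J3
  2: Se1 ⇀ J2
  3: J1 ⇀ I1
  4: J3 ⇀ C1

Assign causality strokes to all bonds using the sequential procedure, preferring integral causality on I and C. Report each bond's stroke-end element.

bond 2 stroke at J2  (Se1 (Se) sets effort on bond)
bond 3 stroke at I1  (I1 integral (f out))
bond 0 stroke at J1  (closing 0-jn rule on J1)
bond 1 stroke at J2  (1-jn J2 has f-setter on 0)
bond 4 stroke at J3  (common-f at J3 fixed by 1)

bond 0 |J1
bond 1 |J2
bond 2 |J2
bond 3 |I1
bond 4 |J3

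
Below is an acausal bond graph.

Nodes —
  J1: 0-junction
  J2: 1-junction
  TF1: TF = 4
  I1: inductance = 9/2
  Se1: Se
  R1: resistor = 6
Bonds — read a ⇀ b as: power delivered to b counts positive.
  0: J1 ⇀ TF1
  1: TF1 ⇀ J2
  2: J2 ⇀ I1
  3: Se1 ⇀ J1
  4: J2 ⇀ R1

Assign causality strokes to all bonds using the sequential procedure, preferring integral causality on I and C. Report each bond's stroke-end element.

#3 stroke at J1  (source Se1 imposes e)
#0 stroke at TF1  (J1: bond 3 brought effort, rest push out)
#1 stroke at J2  (through TF1, causality passes straight; one stroke at TF1)
#2 stroke at I1  (I1: I, integral causality)
#4 stroke at J2  (1-jn J2 has f-setter on 2)

bond 0 stroke at TF1
bond 1 stroke at J2
bond 2 stroke at I1
bond 3 stroke at J1
bond 4 stroke at J2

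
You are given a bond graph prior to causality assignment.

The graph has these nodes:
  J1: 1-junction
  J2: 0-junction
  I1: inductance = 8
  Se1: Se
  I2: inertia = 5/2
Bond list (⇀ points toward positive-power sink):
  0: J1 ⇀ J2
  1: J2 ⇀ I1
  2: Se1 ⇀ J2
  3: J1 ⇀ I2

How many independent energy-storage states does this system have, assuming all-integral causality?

#2 stroke→J2  (source Se1 imposes e)
#0 stroke→J1  (J2 effort already set via bond 2)
#1 stroke→I1  (J2 effort already set via bond 2)
#3 stroke→I2  (J1: last free bond brings flow in)

2  (I1, I2 all integral)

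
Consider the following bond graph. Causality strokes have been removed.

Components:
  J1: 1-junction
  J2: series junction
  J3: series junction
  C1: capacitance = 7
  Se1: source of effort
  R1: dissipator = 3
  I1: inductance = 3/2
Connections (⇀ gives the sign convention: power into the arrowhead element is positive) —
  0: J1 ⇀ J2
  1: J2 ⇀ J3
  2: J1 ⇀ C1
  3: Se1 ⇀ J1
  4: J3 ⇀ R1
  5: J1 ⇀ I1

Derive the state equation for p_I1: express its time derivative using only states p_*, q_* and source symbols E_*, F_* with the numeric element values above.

dp_I1/dt = E_Se1 - 2*p_I1 - q_C1/7

b3 →J1  (Se1: effort source, stroke at far end)
b2 →J1  (C1 outputs effort q/C1)
b5 →I1  (I1 outputs flow p/I1)
b0 →J1  (1-jn J1 has f-setter on 5)
b1 →J2  (1-jn J2 has f-setter on 0)
b4 →J3  (1-jn J3 has f-setter on 1)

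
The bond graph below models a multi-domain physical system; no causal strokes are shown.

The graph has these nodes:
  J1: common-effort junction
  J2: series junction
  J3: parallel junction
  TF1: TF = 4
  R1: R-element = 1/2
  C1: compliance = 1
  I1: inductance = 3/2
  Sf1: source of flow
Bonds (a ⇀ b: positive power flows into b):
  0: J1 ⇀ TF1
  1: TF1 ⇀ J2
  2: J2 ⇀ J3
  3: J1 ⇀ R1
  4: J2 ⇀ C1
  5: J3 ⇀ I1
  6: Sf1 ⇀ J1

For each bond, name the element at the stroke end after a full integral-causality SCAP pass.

β6 stroke→Sf1  (Sf1 (Sf) sets flow on bond)
β4 stroke→J2  (C1 outputs effort q/C1)
β5 stroke→I1  (I1: I, integral causality)
β2 stroke→J3  (closing 0-jn rule on J3)
β1 stroke→J2  (J2 flow already set via bond 2)
β0 stroke→TF1  (through TF1, causality passes straight; one stroke at TF1)
β3 stroke→J1  (J1 needs exactly one e-in)

β0 →TF1
β1 →J2
β2 →J3
β3 →J1
β4 →J2
β5 →I1
β6 →Sf1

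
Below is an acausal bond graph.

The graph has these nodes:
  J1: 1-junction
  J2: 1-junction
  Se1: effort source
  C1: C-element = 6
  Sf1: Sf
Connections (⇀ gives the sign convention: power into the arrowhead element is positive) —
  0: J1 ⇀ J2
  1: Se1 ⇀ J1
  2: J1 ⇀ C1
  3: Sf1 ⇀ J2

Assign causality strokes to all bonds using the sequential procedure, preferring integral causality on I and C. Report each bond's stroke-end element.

#1 |J1  (Se1 (Se) sets effort on bond)
#3 |Sf1  (Sf1 (Sf) sets flow on bond)
#0 |J2  (1-jn J2 has f-setter on 3)
#2 |J1  (J1: bond 0 brought flow, rest push out)

b0 stroke at J2
b1 stroke at J1
b2 stroke at J1
b3 stroke at Sf1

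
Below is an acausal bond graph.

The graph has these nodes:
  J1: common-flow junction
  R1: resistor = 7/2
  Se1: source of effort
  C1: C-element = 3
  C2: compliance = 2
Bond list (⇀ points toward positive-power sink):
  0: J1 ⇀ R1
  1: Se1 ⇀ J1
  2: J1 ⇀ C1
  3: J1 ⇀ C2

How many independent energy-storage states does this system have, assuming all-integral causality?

bond 1 →J1  (Se1 (Se) sets effort on bond)
bond 2 →J1  (C1 integral (e out))
bond 3 →J1  (C2 outputs effort q/C2)
bond 0 →R1  (J1: last free bond brings flow in)

2  (C1, C2 all integral)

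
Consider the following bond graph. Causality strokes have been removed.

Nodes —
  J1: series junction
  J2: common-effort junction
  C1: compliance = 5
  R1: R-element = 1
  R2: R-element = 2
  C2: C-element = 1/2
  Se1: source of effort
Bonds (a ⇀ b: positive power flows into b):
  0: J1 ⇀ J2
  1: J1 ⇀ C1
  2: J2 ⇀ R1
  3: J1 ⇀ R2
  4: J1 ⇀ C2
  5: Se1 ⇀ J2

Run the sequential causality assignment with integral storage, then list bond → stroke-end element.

b0 →J1
b1 →J1
b2 →R1
b3 →R2
b4 →J1
b5 →J2

β5 |J2  (Se1 (Se) sets effort on bond)
β0 |J1  (0-jn J2 has e-setter on 5)
β2 |R1  (0-jn J2 has e-setter on 5)
β1 |J1  (C1 outputs effort q/C1)
β4 |J1  (C2 integral (e out))
β3 |R2  (closing 1-jn rule on J1)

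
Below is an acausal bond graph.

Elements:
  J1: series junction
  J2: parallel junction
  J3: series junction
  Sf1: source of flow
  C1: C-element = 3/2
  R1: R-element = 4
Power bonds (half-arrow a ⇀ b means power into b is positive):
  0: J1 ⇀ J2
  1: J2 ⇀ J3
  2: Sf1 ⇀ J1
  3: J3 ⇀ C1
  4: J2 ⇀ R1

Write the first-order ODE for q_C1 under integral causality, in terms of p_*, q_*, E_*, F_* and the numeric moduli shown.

β2 stroke→Sf1  (Sf1 (Sf) sets flow on bond)
β0 stroke→J1  (J1: bond 2 brought flow, rest push out)
β3 stroke→J3  (C1: C, integral causality)
β1 stroke→J2  (only one flow-in slot at J3)
β4 stroke→R1  (J2: bond 1 brought effort, rest push out)

dq_C1/dt = F_Sf1 - q_C1/6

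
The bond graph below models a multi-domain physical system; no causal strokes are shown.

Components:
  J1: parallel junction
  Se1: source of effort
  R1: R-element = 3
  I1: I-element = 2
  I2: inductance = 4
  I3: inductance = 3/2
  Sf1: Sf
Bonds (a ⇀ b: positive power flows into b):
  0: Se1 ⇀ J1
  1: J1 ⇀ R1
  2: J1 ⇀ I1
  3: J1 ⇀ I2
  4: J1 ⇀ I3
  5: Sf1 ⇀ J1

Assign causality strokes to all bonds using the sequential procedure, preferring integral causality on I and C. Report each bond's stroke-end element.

bond 0 stroke→J1  (Se1 fixes effort; stroke away)
bond 5 stroke→Sf1  (Sf1: flow source, stroke at near end)
bond 1 stroke→R1  (common-e at J1 fixed by 0)
bond 2 stroke→I1  (J1 effort already set via bond 0)
bond 3 stroke→I2  (J1: bond 0 brought effort, rest push out)
bond 4 stroke→I3  (J1: bond 0 brought effort, rest push out)

b0 stroke→J1
b1 stroke→R1
b2 stroke→I1
b3 stroke→I2
b4 stroke→I3
b5 stroke→Sf1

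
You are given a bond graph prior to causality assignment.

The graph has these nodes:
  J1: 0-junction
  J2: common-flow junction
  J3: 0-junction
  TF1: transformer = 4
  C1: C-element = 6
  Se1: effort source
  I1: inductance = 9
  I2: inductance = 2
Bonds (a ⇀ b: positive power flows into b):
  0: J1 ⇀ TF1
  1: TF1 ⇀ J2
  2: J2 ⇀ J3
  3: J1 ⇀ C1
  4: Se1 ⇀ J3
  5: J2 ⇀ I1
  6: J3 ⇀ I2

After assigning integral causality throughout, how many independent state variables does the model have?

3  (C1, I1, I2 all integral)

β4 |J3  (Se1 fixes effort; stroke away)
β2 |J2  (0-jn J3 has e-setter on 4)
β6 |I2  (0-jn J3 has e-setter on 4)
β3 |J1  (prefer integral on C1)
β0 |TF1  (0-jn J1 has e-setter on 3)
β1 |J2  (TF1 one-in-one-out from 0)
β5 |I1  (only one flow-in slot at J2)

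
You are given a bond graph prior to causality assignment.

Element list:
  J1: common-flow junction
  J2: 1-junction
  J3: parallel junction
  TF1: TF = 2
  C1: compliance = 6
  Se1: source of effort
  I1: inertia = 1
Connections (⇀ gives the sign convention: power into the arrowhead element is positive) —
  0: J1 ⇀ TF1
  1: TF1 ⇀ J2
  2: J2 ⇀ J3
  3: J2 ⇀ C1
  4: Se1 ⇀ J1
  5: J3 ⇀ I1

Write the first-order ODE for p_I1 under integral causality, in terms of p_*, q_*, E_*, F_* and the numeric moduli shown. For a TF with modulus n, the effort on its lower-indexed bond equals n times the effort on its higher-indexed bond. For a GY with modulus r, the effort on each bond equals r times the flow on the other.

β4 |J1  (Se1 (Se) sets effort on bond)
β0 |TF1  (only one flow-in slot at J1)
β1 |J2  (TF1: transformer flips bond 0)
β3 |J2  (C1: C, integral causality)
β2 |J3  (only one flow-in slot at J2)
β5 |I1  (J3 effort already set via bond 2)

dp_I1/dt = E_Se1/2 - q_C1/6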